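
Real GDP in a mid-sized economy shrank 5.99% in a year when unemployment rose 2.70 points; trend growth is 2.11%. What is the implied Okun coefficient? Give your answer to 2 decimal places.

β ≈ 3.00

Growth form: g_Y = g_Y* - β × Δu, so β = (g_Y* - g_Y)/Δu.
β = (2.11 + 5.99)/2.70 = 8.1/2.70 = 3.00.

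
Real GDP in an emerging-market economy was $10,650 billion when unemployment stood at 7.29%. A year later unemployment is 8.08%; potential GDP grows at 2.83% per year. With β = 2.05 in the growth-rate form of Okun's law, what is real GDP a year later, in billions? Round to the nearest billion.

$10,779 billion

Δu = 8.08 - 7.29 = 0.79 points.
Okun's law (growth form): g_Y = g_Y* - β × Δu = 2.83 - 2.05 × (0.79) = 2.83 - 1.6195 = 1.2105%.
Real GDP in the next year = 10650 × (1 + 1.2105/100) = 10650 × 1.012105 ≈ 10779 billion.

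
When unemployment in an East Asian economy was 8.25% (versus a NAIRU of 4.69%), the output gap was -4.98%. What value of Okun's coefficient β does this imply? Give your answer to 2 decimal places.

β ≈ 1.40

Okun's law: output gap = -β × (u - u*).
-4.98 = -β × (8.25 - 4.69) = -β × 3.56, so β = 4.98/3.56 = 1.40.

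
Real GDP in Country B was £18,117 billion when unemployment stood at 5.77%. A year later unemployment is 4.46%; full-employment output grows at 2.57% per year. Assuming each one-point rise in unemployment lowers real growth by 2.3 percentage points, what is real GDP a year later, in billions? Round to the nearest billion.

£19,128 billion

Δu = 4.46 - 5.77 = -1.31 points.
Okun's law (growth form): g_Y = g_Y* - β × Δu = 2.57 - 2.3 × (-1.31) = 2.57 + 3.013 = 5.583%.
Real GDP in the next year = 18117 × (1 + 5.583/100) = 18117 × 1.05583 ≈ 19128 billion.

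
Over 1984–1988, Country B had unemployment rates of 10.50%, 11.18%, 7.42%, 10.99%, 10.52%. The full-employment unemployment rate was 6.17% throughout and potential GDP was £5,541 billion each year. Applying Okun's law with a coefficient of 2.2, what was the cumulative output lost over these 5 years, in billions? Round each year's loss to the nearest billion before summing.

Year 1984: gap = -2.2 × (10.5 - 6.17) = -9.526%, loss ≈ 5541 × 9.526/100 ≈ 528.
Year 1985: gap = -2.2 × (11.18 - 6.17) = -11.022%, loss ≈ 5541 × 11.022/100 ≈ 611.
Year 1986: gap = -2.2 × (7.42 - 6.17) = -2.75%, loss ≈ 5541 × 2.75/100 ≈ 152.
Year 1987: gap = -2.2 × (10.99 - 6.17) = -10.604%, loss ≈ 5541 × 10.604/100 ≈ 588.
Year 1988: gap = -2.2 × (10.52 - 6.17) = -9.57%, loss ≈ 5541 × 9.57/100 ≈ 530.
Total lost output = 528 + 611 + 152 + 588 + 530 = 2409 billion.

£2,409 billion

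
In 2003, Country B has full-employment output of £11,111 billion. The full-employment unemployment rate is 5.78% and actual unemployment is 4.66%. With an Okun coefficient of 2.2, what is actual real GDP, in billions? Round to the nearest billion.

Unemployment gap = 4.66 - 5.78 = -1.12 points, so the output gap is -2.2 × (-1.12) = 2.464%.
Actual GDP = 11111 × (1 + 2.464/100) = 11111 × 1.02464 ≈ 11385 billion.

£11,385 billion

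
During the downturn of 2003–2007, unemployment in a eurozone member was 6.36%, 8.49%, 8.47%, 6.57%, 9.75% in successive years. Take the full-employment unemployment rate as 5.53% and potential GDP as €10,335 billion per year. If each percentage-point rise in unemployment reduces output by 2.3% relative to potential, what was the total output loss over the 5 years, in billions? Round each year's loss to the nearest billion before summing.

€2,850 billion

Year 2003: gap = -2.3 × (6.36 - 5.53) = -1.909%, loss ≈ 10335 × 1.909/100 ≈ 197.
Year 2004: gap = -2.3 × (8.49 - 5.53) = -6.808%, loss ≈ 10335 × 6.808/100 ≈ 704.
Year 2005: gap = -2.3 × (8.47 - 5.53) = -6.762%, loss ≈ 10335 × 6.762/100 ≈ 699.
Year 2006: gap = -2.3 × (6.57 - 5.53) = -2.392%, loss ≈ 10335 × 2.392/100 ≈ 247.
Year 2007: gap = -2.3 × (9.75 - 5.53) = -9.706%, loss ≈ 10335 × 9.706/100 ≈ 1003.
Total lost output = 197 + 704 + 699 + 247 + 1003 = 2850 billion.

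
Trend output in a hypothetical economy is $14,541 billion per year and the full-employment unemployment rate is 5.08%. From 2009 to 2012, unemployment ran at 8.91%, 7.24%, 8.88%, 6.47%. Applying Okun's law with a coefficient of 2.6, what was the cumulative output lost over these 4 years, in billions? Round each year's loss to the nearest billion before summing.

Year 2009: gap = -2.6 × (8.91 - 5.08) = -9.958%, loss ≈ 14541 × 9.958/100 ≈ 1448.
Year 2010: gap = -2.6 × (7.24 - 5.08) = -5.616%, loss ≈ 14541 × 5.616/100 ≈ 817.
Year 2011: gap = -2.6 × (8.88 - 5.08) = -9.88%, loss ≈ 14541 × 9.88/100 ≈ 1437.
Year 2012: gap = -2.6 × (6.47 - 5.08) = -3.614%, loss ≈ 14541 × 3.614/100 ≈ 526.
Total lost output = 1448 + 817 + 1437 + 526 = 4228 billion.

$4,228 billion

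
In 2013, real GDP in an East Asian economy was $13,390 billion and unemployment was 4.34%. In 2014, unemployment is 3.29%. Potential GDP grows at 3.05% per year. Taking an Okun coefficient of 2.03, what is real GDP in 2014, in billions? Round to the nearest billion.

Δu = 3.29 - 4.34 = -1.05 points.
Okun's law (growth form): g_Y = g_Y* - β × Δu = 3.05 - 2.03 × (-1.05) = 3.05 + 2.1315 = 5.1815%.
Real GDP in the next year = 13390 × (1 + 5.1815/100) = 13390 × 1.051815 ≈ 14084 billion.

$14,084 billion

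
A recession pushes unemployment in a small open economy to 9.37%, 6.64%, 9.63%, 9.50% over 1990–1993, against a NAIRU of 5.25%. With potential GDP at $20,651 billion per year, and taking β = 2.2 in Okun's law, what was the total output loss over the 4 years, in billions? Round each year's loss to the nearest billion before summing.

$6,425 billion

Year 1990: gap = -2.2 × (9.37 - 5.25) = -9.064%, loss ≈ 20651 × 9.064/100 ≈ 1872.
Year 1991: gap = -2.2 × (6.64 - 5.25) = -3.058%, loss ≈ 20651 × 3.058/100 ≈ 632.
Year 1992: gap = -2.2 × (9.63 - 5.25) = -9.636%, loss ≈ 20651 × 9.636/100 ≈ 1990.
Year 1993: gap = -2.2 × (9.5 - 5.25) = -9.35%, loss ≈ 20651 × 9.35/100 ≈ 1931.
Total lost output = 1872 + 632 + 1990 + 1931 = 6425 billion.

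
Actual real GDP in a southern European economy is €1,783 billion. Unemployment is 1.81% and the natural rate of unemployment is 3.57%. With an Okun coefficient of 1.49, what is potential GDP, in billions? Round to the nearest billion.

Unemployment gap = 1.81 - 3.57 = -1.76 points, so output gap = -1.49 × (-1.76) = 2.6224%.
Since Y = Y* × (1 + gap/100), Y* = 1783/1.026224 ≈ 1737 billion.

€1,737 billion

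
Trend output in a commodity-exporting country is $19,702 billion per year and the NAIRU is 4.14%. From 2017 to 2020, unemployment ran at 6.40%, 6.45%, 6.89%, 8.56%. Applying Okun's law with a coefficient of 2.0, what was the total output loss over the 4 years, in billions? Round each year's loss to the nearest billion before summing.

$4,627 billion

Year 2017: gap = -2.0 × (6.4 - 4.14) = -4.52%, loss ≈ 19702 × 4.52/100 ≈ 891.
Year 2018: gap = -2.0 × (6.45 - 4.14) = -4.62%, loss ≈ 19702 × 4.62/100 ≈ 910.
Year 2019: gap = -2.0 × (6.89 - 4.14) = -5.5%, loss ≈ 19702 × 5.5/100 ≈ 1084.
Year 2020: gap = -2.0 × (8.56 - 4.14) = -8.84%, loss ≈ 19702 × 8.84/100 ≈ 1742.
Total lost output = 891 + 910 + 1084 + 1742 = 4627 billion.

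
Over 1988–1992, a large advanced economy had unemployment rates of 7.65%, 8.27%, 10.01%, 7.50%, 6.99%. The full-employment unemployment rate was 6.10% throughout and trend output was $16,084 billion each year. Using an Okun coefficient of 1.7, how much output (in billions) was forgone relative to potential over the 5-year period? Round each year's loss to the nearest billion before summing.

Year 1988: gap = -1.7 × (7.65 - 6.1) = -2.635%, loss ≈ 16084 × 2.635/100 ≈ 424.
Year 1989: gap = -1.7 × (8.27 - 6.1) = -3.689%, loss ≈ 16084 × 3.689/100 ≈ 593.
Year 1990: gap = -1.7 × (10.01 - 6.1) = -6.647%, loss ≈ 16084 × 6.647/100 ≈ 1069.
Year 1991: gap = -1.7 × (7.5 - 6.1) = -2.38%, loss ≈ 16084 × 2.38/100 ≈ 383.
Year 1992: gap = -1.7 × (6.99 - 6.1) = -1.513%, loss ≈ 16084 × 1.513/100 ≈ 243.
Total lost output = 424 + 593 + 1069 + 383 + 243 = 2712 billion.

$2,712 billion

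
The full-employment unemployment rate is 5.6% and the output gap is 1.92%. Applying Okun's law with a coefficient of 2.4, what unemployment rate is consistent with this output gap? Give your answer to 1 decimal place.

From Okun's law, u - u* = -(output gap)/β = -(1.92)/2.4 = -0.8 points.
So u = 5.6 - 0.8 = 4.8%.

4.8%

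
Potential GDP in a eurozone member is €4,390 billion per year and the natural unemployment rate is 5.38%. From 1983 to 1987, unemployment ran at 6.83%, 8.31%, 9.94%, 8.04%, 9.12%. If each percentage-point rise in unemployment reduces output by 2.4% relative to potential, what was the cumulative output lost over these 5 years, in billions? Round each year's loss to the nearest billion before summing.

€1,616 billion

Year 1983: gap = -2.4 × (6.83 - 5.38) = -3.48%, loss ≈ 4390 × 3.48/100 ≈ 153.
Year 1984: gap = -2.4 × (8.31 - 5.38) = -7.032%, loss ≈ 4390 × 7.032/100 ≈ 309.
Year 1985: gap = -2.4 × (9.94 - 5.38) = -10.944%, loss ≈ 4390 × 10.944/100 ≈ 480.
Year 1986: gap = -2.4 × (8.04 - 5.38) = -6.384%, loss ≈ 4390 × 6.384/100 ≈ 280.
Year 1987: gap = -2.4 × (9.12 - 5.38) = -8.976%, loss ≈ 4390 × 8.976/100 ≈ 394.
Total lost output = 153 + 309 + 480 + 280 + 394 = 1616 billion.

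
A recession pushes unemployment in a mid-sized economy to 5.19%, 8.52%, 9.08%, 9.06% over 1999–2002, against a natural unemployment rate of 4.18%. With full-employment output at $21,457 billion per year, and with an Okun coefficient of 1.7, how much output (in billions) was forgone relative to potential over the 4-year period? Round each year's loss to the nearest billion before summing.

$5,518 billion

Year 1999: gap = -1.7 × (5.19 - 4.18) = -1.717%, loss ≈ 21457 × 1.717/100 ≈ 368.
Year 2000: gap = -1.7 × (8.52 - 4.18) = -7.378%, loss ≈ 21457 × 7.378/100 ≈ 1583.
Year 2001: gap = -1.7 × (9.08 - 4.18) = -8.33%, loss ≈ 21457 × 8.33/100 ≈ 1787.
Year 2002: gap = -1.7 × (9.06 - 4.18) = -8.296%, loss ≈ 21457 × 8.296/100 ≈ 1780.
Total lost output = 368 + 1583 + 1787 + 1780 = 5518 billion.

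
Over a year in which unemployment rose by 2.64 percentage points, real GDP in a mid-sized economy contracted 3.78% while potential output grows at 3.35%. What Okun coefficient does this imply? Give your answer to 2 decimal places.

β ≈ 2.70

Growth form: g_Y = g_Y* - β × Δu, so β = (g_Y* - g_Y)/Δu.
β = (3.35 + 3.78)/2.64 = 7.13/2.64 = 2.70.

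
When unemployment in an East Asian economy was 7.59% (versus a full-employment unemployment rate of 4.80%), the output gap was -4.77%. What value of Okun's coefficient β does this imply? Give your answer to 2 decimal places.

β ≈ 1.71

Okun's law: output gap = -β × (u - u*).
-4.77 = -β × (7.59 - 4.8) = -β × 2.79, so β = 4.77/2.79 = 1.71.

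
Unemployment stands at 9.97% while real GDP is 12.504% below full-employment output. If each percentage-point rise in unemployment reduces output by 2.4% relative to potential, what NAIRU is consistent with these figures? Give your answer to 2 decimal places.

From Okun's law, u - u* = -(output gap)/β = -(-12.504)/2.4 = 5.21 points.
So u* = 9.97 - 5.21 = 4.76%.

4.76%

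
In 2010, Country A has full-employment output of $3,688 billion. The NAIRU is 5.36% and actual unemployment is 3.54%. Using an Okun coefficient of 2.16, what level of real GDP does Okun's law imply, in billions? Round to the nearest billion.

$3,833 billion

Unemployment gap = 3.54 - 5.36 = -1.82 points, so the output gap is -2.16 × (-1.82) = 3.9312%.
Actual GDP = 3688 × (1 + 3.9312/100) = 3688 × 1.039312 ≈ 3833 billion.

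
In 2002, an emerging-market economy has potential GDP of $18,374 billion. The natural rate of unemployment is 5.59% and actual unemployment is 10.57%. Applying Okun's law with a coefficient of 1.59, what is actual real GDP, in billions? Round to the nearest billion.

Unemployment gap = 10.57 - 5.59 = 4.98 points, so the output gap is -1.59 × 4.98 = -7.9182%.
Actual GDP = 18374 × (1 - 7.9182/100) = 18374 × 0.920818 ≈ 16919 billion.

$16,919 billion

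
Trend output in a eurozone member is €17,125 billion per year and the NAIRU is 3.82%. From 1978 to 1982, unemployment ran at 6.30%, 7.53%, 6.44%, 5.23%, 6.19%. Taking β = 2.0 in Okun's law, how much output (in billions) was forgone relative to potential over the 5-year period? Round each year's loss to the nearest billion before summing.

€4,312 billion

Year 1978: gap = -2.0 × (6.3 - 3.82) = -4.96%, loss ≈ 17125 × 4.96/100 ≈ 849.
Year 1979: gap = -2.0 × (7.53 - 3.82) = -7.42%, loss ≈ 17125 × 7.42/100 ≈ 1271.
Year 1980: gap = -2.0 × (6.44 - 3.82) = -5.24%, loss ≈ 17125 × 5.24/100 ≈ 897.
Year 1981: gap = -2.0 × (5.23 - 3.82) = -2.82%, loss ≈ 17125 × 2.82/100 ≈ 483.
Year 1982: gap = -2.0 × (6.19 - 3.82) = -4.74%, loss ≈ 17125 × 4.74/100 ≈ 812.
Total lost output = 849 + 1271 + 897 + 483 + 812 = 4312 billion.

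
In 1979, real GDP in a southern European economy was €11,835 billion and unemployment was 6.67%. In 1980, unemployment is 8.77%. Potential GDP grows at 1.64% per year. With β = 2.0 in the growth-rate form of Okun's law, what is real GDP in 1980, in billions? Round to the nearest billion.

Δu = 8.77 - 6.67 = 2.1 points.
Okun's law (growth form): g_Y = g_Y* - β × Δu = 1.64 - 2.0 × (2.10) = 1.64 - 4.2 = -2.56%.
Real GDP in the next year = 11835 × (1 - 2.56/100) = 11835 × 0.9744 ≈ 11532 billion.

€11,532 billion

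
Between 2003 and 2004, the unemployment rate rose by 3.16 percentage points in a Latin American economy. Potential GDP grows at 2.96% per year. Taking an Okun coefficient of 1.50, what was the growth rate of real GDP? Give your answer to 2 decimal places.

-1.78%

Growth-rate Okun's law: g_Y = g_Y* - β × Δu.
g_Y = 2.96 - 1.50 × (3.16) = 2.96 - 4.74 = -1.78%, i.e. -1.78% to 2 d.p.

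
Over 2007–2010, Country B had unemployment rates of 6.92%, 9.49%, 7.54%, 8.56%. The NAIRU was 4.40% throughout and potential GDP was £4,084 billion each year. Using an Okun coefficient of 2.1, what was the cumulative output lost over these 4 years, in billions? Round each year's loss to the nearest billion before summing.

Year 2007: gap = -2.1 × (6.92 - 4.4) = -5.292%, loss ≈ 4084 × 5.292/100 ≈ 216.
Year 2008: gap = -2.1 × (9.49 - 4.4) = -10.689%, loss ≈ 4084 × 10.689/100 ≈ 437.
Year 2009: gap = -2.1 × (7.54 - 4.4) = -6.594%, loss ≈ 4084 × 6.594/100 ≈ 269.
Year 2010: gap = -2.1 × (8.56 - 4.4) = -8.736%, loss ≈ 4084 × 8.736/100 ≈ 357.
Total lost output = 216 + 437 + 269 + 357 = 1279 billion.

£1,279 billion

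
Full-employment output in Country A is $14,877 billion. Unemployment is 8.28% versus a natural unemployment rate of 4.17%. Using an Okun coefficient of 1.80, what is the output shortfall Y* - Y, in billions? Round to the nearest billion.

$1,101 billion

Output gap = -1.80 × (8.28 - 4.17) = -1.8 × 4.11 = -7.398%.
Actual GDP ≈ 14877 × 0.92602 ≈ 13776 billion, so the shortfall is 14877 - 13776 = 1101 billion.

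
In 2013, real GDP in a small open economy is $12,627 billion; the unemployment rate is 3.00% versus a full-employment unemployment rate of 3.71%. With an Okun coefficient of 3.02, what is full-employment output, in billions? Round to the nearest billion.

$12,362 billion

Unemployment gap = 3 - 3.71 = -0.71 points, so output gap = -3.02 × (-0.71) = 2.1442%.
Since Y = Y* × (1 + gap/100), Y* = 12627/1.021442 ≈ 12362 billion.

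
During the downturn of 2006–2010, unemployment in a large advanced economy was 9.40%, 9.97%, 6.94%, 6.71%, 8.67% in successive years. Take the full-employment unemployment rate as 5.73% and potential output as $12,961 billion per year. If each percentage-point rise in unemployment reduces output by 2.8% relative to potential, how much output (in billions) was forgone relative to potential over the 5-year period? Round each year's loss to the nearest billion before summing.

Year 2006: gap = -2.8 × (9.4 - 5.73) = -10.276%, loss ≈ 12961 × 10.276/100 ≈ 1332.
Year 2007: gap = -2.8 × (9.97 - 5.73) = -11.872%, loss ≈ 12961 × 11.872/100 ≈ 1539.
Year 2008: gap = -2.8 × (6.94 - 5.73) = -3.388%, loss ≈ 12961 × 3.388/100 ≈ 439.
Year 2009: gap = -2.8 × (6.71 - 5.73) = -2.744%, loss ≈ 12961 × 2.744/100 ≈ 356.
Year 2010: gap = -2.8 × (8.67 - 5.73) = -8.232%, loss ≈ 12961 × 8.232/100 ≈ 1067.
Total lost output = 1332 + 1539 + 439 + 356 + 1067 = 4733 billion.

$4,733 billion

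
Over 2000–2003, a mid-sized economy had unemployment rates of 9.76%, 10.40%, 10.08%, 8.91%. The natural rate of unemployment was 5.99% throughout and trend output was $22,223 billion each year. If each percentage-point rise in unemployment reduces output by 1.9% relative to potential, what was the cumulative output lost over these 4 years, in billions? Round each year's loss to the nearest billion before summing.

Year 2000: gap = -1.9 × (9.76 - 5.99) = -7.163%, loss ≈ 22223 × 7.163/100 ≈ 1592.
Year 2001: gap = -1.9 × (10.4 - 5.99) = -8.379%, loss ≈ 22223 × 8.379/100 ≈ 1862.
Year 2002: gap = -1.9 × (10.08 - 5.99) = -7.771%, loss ≈ 22223 × 7.771/100 ≈ 1727.
Year 2003: gap = -1.9 × (8.91 - 5.99) = -5.548%, loss ≈ 22223 × 5.548/100 ≈ 1233.
Total lost output = 1592 + 1862 + 1727 + 1233 = 6414 billion.

$6,414 billion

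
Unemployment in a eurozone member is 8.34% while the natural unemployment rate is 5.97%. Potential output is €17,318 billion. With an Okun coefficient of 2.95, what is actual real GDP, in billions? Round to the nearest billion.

€16,107 billion

Unemployment gap = 8.34 - 5.97 = 2.37 points, so the output gap is -2.95 × 2.37 = -6.9915%.
Actual GDP = 17318 × (1 - 6.9915/100) = 17318 × 0.930085 ≈ 16107 billion.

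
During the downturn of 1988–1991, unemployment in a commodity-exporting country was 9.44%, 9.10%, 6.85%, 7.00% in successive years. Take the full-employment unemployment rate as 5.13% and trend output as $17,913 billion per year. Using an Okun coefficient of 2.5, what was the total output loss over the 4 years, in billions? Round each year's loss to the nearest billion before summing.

Year 1988: gap = -2.5 × (9.44 - 5.13) = -10.775%, loss ≈ 17913 × 10.775/100 ≈ 1930.
Year 1989: gap = -2.5 × (9.1 - 5.13) = -9.925%, loss ≈ 17913 × 9.925/100 ≈ 1778.
Year 1990: gap = -2.5 × (6.85 - 5.13) = -4.3%, loss ≈ 17913 × 4.3/100 ≈ 770.
Year 1991: gap = -2.5 × (7 - 5.13) = -4.675%, loss ≈ 17913 × 4.675/100 ≈ 837.
Total lost output = 1930 + 1778 + 770 + 837 = 5315 billion.

$5,315 billion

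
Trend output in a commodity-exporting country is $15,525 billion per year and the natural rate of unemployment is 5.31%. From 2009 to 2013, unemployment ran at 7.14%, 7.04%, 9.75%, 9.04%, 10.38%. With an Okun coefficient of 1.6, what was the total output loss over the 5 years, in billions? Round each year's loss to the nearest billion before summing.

$4,174 billion

Year 2009: gap = -1.6 × (7.14 - 5.31) = -2.928%, loss ≈ 15525 × 2.928/100 ≈ 455.
Year 2010: gap = -1.6 × (7.04 - 5.31) = -2.768%, loss ≈ 15525 × 2.768/100 ≈ 430.
Year 2011: gap = -1.6 × (9.75 - 5.31) = -7.104%, loss ≈ 15525 × 7.104/100 ≈ 1103.
Year 2012: gap = -1.6 × (9.04 - 5.31) = -5.968%, loss ≈ 15525 × 5.968/100 ≈ 927.
Year 2013: gap = -1.6 × (10.38 - 5.31) = -8.112%, loss ≈ 15525 × 8.112/100 ≈ 1259.
Total lost output = 455 + 430 + 1103 + 927 + 1259 = 4174 billion.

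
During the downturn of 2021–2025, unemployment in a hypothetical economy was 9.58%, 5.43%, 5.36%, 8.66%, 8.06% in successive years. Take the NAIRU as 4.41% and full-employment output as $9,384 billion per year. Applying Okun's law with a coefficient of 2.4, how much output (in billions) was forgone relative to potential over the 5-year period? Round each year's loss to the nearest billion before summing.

Year 2021: gap = -2.4 × (9.58 - 4.41) = -12.408%, loss ≈ 9384 × 12.408/100 ≈ 1164.
Year 2022: gap = -2.4 × (5.43 - 4.41) = -2.448%, loss ≈ 9384 × 2.448/100 ≈ 230.
Year 2023: gap = -2.4 × (5.36 - 4.41) = -2.28%, loss ≈ 9384 × 2.28/100 ≈ 214.
Year 2024: gap = -2.4 × (8.66 - 4.41) = -10.2%, loss ≈ 9384 × 10.2/100 ≈ 957.
Year 2025: gap = -2.4 × (8.06 - 4.41) = -8.76%, loss ≈ 9384 × 8.76/100 ≈ 822.
Total lost output = 1164 + 230 + 214 + 957 + 822 = 3387 billion.

$3,387 billion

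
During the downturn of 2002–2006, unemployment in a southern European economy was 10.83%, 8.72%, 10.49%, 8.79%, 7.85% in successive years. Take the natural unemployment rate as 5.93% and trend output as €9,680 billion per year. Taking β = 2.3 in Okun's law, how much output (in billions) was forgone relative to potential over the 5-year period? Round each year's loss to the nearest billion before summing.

Year 2002: gap = -2.3 × (10.83 - 5.93) = -11.27%, loss ≈ 9680 × 11.27/100 ≈ 1091.
Year 2003: gap = -2.3 × (8.72 - 5.93) = -6.417%, loss ≈ 9680 × 6.417/100 ≈ 621.
Year 2004: gap = -2.3 × (10.49 - 5.93) = -10.488%, loss ≈ 9680 × 10.488/100 ≈ 1015.
Year 2005: gap = -2.3 × (8.79 - 5.93) = -6.578%, loss ≈ 9680 × 6.578/100 ≈ 637.
Year 2006: gap = -2.3 × (7.85 - 5.93) = -4.416%, loss ≈ 9680 × 4.416/100 ≈ 427.
Total lost output = 1091 + 621 + 1015 + 637 + 427 = 3791 billion.

€3,791 billion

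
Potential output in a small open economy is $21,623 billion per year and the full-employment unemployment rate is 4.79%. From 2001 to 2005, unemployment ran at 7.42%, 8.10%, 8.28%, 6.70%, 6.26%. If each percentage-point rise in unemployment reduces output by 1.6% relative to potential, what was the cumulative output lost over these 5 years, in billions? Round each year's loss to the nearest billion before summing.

Year 2001: gap = -1.6 × (7.42 - 4.79) = -4.208%, loss ≈ 21623 × 4.208/100 ≈ 910.
Year 2002: gap = -1.6 × (8.1 - 4.79) = -5.296%, loss ≈ 21623 × 5.296/100 ≈ 1145.
Year 2003: gap = -1.6 × (8.28 - 4.79) = -5.584%, loss ≈ 21623 × 5.584/100 ≈ 1207.
Year 2004: gap = -1.6 × (6.7 - 4.79) = -3.056%, loss ≈ 21623 × 3.056/100 ≈ 661.
Year 2005: gap = -1.6 × (6.26 - 4.79) = -2.352%, loss ≈ 21623 × 2.352/100 ≈ 509.
Total lost output = 910 + 1145 + 1207 + 661 + 509 = 4432 billion.

$4,432 billion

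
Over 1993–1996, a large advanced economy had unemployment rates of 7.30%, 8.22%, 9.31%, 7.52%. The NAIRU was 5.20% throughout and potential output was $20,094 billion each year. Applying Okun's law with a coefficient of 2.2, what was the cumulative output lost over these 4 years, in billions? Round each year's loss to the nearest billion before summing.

Year 1993: gap = -2.2 × (7.3 - 5.2) = -4.62%, loss ≈ 20094 × 4.62/100 ≈ 928.
Year 1994: gap = -2.2 × (8.22 - 5.2) = -6.644%, loss ≈ 20094 × 6.644/100 ≈ 1335.
Year 1995: gap = -2.2 × (9.31 - 5.2) = -9.042%, loss ≈ 20094 × 9.042/100 ≈ 1817.
Year 1996: gap = -2.2 × (7.52 - 5.2) = -5.104%, loss ≈ 20094 × 5.104/100 ≈ 1026.
Total lost output = 928 + 1335 + 1817 + 1026 = 5106 billion.

$5,106 billion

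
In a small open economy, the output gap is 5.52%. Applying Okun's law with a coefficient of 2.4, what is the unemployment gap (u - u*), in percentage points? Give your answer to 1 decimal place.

Okun's law: output gap = -β × (u - u*), so u - u* = -(output gap)/β.
u - u* = -(5.52)/2.4 = -2.3 percentage points.

-2.3 percentage points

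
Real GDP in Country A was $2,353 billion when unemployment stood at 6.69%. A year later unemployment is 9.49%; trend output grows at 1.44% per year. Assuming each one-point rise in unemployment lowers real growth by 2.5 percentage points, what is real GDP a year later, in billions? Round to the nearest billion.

Δu = 9.49 - 6.69 = 2.8 points.
Okun's law (growth form): g_Y = g_Y* - β × Δu = 1.44 - 2.5 × (2.80) = 1.44 - 7 = -5.56%.
Real GDP in the next year = 2353 × (1 - 5.56/100) = 2353 × 0.9444 ≈ 2222 billion.

$2,222 billion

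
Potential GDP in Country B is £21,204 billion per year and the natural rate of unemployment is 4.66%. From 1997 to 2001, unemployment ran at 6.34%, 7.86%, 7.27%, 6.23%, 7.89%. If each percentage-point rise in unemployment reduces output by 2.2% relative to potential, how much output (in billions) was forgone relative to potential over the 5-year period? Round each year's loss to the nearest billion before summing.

Year 1997: gap = -2.2 × (6.34 - 4.66) = -3.696%, loss ≈ 21204 × 3.696/100 ≈ 784.
Year 1998: gap = -2.2 × (7.86 - 4.66) = -7.04%, loss ≈ 21204 × 7.04/100 ≈ 1493.
Year 1999: gap = -2.2 × (7.27 - 4.66) = -5.742%, loss ≈ 21204 × 5.742/100 ≈ 1218.
Year 2000: gap = -2.2 × (6.23 - 4.66) = -3.454%, loss ≈ 21204 × 3.454/100 ≈ 732.
Year 2001: gap = -2.2 × (7.89 - 4.66) = -7.106%, loss ≈ 21204 × 7.106/100 ≈ 1507.
Total lost output = 784 + 1493 + 1218 + 732 + 1507 = 5734 billion.

£5,734 billion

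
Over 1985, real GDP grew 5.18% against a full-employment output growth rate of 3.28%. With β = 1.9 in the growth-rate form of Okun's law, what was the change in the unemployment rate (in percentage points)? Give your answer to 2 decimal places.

-1.00 percentage points

Growth-rate Okun's law: g_Y = g_Y* - β × Δu, so Δu = (g_Y* - g_Y)/β.
Δu = (3.28 - 5.18)/1.9 = -1.9/1.9 = -1.00 percentage point.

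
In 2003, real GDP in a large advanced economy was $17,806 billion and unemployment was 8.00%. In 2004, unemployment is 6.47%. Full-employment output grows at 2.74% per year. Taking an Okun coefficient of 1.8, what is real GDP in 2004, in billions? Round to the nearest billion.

Δu = 6.47 - 8 = -1.53 points.
Okun's law (growth form): g_Y = g_Y* - β × Δu = 2.74 - 1.8 × (-1.53) = 2.74 + 2.754 = 5.494%.
Real GDP in the next year = 17806 × (1 + 5.494/100) = 17806 × 1.05494 ≈ 18784 billion.

$18,784 billion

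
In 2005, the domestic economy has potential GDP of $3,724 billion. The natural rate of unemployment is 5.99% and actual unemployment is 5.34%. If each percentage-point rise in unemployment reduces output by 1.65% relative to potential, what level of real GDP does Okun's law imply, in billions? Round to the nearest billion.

$3,764 billion

Unemployment gap = 5.34 - 5.99 = -0.65 points, so the output gap is -1.65 × (-0.65) = 1.0725%.
Actual GDP = 3724 × (1 + 1.0725/100) = 3724 × 1.010725 ≈ 3764 billion.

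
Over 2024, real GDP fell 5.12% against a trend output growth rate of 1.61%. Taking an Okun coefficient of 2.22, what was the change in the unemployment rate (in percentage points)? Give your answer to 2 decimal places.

Growth-rate Okun's law: g_Y = g_Y* - β × Δu, so Δu = (g_Y* - g_Y)/β.
Δu = (1.61 + 5.12)/2.22 = 6.73/2.22 = 3.03 percentage points.

3.03 percentage points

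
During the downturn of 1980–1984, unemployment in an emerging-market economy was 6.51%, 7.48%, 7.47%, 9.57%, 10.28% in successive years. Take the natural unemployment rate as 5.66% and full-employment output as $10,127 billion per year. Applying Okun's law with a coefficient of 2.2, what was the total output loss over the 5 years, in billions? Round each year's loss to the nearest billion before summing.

Year 1980: gap = -2.2 × (6.51 - 5.66) = -1.87%, loss ≈ 10127 × 1.87/100 ≈ 189.
Year 1981: gap = -2.2 × (7.48 - 5.66) = -4.004%, loss ≈ 10127 × 4.004/100 ≈ 405.
Year 1982: gap = -2.2 × (7.47 - 5.66) = -3.982%, loss ≈ 10127 × 3.982/100 ≈ 403.
Year 1983: gap = -2.2 × (9.57 - 5.66) = -8.602%, loss ≈ 10127 × 8.602/100 ≈ 871.
Year 1984: gap = -2.2 × (10.28 - 5.66) = -10.164%, loss ≈ 10127 × 10.164/100 ≈ 1029.
Total lost output = 189 + 405 + 403 + 871 + 1029 = 2897 billion.

$2,897 billion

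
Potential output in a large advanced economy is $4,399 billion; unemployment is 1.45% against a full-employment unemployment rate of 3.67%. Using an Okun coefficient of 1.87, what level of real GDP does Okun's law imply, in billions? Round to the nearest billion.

Unemployment gap = 1.45 - 3.67 = -2.22 points, so the output gap is -1.87 × (-2.22) = 4.1514%.
Actual GDP = 4399 × (1 + 4.1514/100) = 4399 × 1.041514 ≈ 4582 billion.

$4,582 billion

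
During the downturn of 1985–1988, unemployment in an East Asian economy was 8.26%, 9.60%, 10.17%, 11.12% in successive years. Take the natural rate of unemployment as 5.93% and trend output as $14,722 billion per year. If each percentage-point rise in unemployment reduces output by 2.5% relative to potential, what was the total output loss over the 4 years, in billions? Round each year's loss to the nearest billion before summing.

Year 1985: gap = -2.5 × (8.26 - 5.93) = -5.825%, loss ≈ 14722 × 5.825/100 ≈ 858.
Year 1986: gap = -2.5 × (9.6 - 5.93) = -9.175%, loss ≈ 14722 × 9.175/100 ≈ 1351.
Year 1987: gap = -2.5 × (10.17 - 5.93) = -10.6%, loss ≈ 14722 × 10.6/100 ≈ 1561.
Year 1988: gap = -2.5 × (11.12 - 5.93) = -12.975%, loss ≈ 14722 × 12.975/100 ≈ 1910.
Total lost output = 858 + 1351 + 1561 + 1910 = 5680 billion.

$5,680 billion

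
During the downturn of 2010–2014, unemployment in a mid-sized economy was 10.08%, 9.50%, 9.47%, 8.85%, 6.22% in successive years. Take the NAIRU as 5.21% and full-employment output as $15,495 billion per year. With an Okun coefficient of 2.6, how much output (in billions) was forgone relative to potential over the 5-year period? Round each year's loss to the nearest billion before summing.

$7,279 billion

Year 2010: gap = -2.6 × (10.08 - 5.21) = -12.662%, loss ≈ 15495 × 12.662/100 ≈ 1962.
Year 2011: gap = -2.6 × (9.5 - 5.21) = -11.154%, loss ≈ 15495 × 11.154/100 ≈ 1728.
Year 2012: gap = -2.6 × (9.47 - 5.21) = -11.076%, loss ≈ 15495 × 11.076/100 ≈ 1716.
Year 2013: gap = -2.6 × (8.85 - 5.21) = -9.464%, loss ≈ 15495 × 9.464/100 ≈ 1466.
Year 2014: gap = -2.6 × (6.22 - 5.21) = -2.626%, loss ≈ 15495 × 2.626/100 ≈ 407.
Total lost output = 1962 + 1728 + 1716 + 1466 + 407 = 7279 billion.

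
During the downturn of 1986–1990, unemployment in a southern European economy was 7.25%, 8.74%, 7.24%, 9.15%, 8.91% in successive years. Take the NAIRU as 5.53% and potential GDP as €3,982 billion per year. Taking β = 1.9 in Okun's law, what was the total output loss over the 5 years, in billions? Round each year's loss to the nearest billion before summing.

Year 1986: gap = -1.9 × (7.25 - 5.53) = -3.268%, loss ≈ 3982 × 3.268/100 ≈ 130.
Year 1987: gap = -1.9 × (8.74 - 5.53) = -6.099%, loss ≈ 3982 × 6.099/100 ≈ 243.
Year 1988: gap = -1.9 × (7.24 - 5.53) = -3.249%, loss ≈ 3982 × 3.249/100 ≈ 129.
Year 1989: gap = -1.9 × (9.15 - 5.53) = -6.878%, loss ≈ 3982 × 6.878/100 ≈ 274.
Year 1990: gap = -1.9 × (8.91 - 5.53) = -6.422%, loss ≈ 3982 × 6.422/100 ≈ 256.
Total lost output = 130 + 243 + 129 + 274 + 256 = 1032 billion.

€1,032 billion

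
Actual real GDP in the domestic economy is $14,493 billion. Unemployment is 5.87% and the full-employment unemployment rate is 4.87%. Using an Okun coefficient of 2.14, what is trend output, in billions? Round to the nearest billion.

$14,810 billion

Unemployment gap = 5.87 - 4.87 = 1 point, so output gap = -2.14 × 1 = -2.14%.
Since Y = Y* × (1 + gap/100), Y* = 14493/0.9786 ≈ 14810 billion.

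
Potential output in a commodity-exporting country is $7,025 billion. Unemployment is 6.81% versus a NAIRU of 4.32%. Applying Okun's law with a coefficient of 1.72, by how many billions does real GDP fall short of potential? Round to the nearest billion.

$301 billion

Output gap = -1.72 × (6.81 - 4.32) = -1.72 × 2.49 = -4.2828%.
Actual GDP ≈ 7025 × 0.957172 ≈ 6724 billion, so the shortfall is 7025 - 6724 = 301 billion.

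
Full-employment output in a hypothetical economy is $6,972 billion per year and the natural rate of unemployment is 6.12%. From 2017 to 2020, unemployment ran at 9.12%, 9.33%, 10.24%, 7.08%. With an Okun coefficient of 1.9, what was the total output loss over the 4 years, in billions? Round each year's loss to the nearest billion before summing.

$1,495 billion

Year 2017: gap = -1.9 × (9.12 - 6.12) = -5.7%, loss ≈ 6972 × 5.7/100 ≈ 397.
Year 2018: gap = -1.9 × (9.33 - 6.12) = -6.099%, loss ≈ 6972 × 6.099/100 ≈ 425.
Year 2019: gap = -1.9 × (10.24 - 6.12) = -7.828%, loss ≈ 6972 × 7.828/100 ≈ 546.
Year 2020: gap = -1.9 × (7.08 - 6.12) = -1.824%, loss ≈ 6972 × 1.824/100 ≈ 127.
Total lost output = 397 + 425 + 546 + 127 = 1495 billion.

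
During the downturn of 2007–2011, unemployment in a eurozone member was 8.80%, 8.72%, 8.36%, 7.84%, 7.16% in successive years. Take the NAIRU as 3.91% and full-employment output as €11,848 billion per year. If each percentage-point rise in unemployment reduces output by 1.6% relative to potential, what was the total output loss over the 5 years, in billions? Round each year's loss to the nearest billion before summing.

€4,044 billion

Year 2007: gap = -1.6 × (8.8 - 3.91) = -7.824%, loss ≈ 11848 × 7.824/100 ≈ 927.
Year 2008: gap = -1.6 × (8.72 - 3.91) = -7.696%, loss ≈ 11848 × 7.696/100 ≈ 912.
Year 2009: gap = -1.6 × (8.36 - 3.91) = -7.12%, loss ≈ 11848 × 7.12/100 ≈ 844.
Year 2010: gap = -1.6 × (7.84 - 3.91) = -6.288%, loss ≈ 11848 × 6.288/100 ≈ 745.
Year 2011: gap = -1.6 × (7.16 - 3.91) = -5.2%, loss ≈ 11848 × 5.2/100 ≈ 616.
Total lost output = 927 + 912 + 844 + 745 + 616 = 4044 billion.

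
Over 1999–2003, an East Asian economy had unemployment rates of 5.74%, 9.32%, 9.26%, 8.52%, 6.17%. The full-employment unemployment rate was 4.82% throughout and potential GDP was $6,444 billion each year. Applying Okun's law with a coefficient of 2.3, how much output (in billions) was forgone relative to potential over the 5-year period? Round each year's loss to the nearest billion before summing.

Year 1999: gap = -2.3 × (5.74 - 4.82) = -2.116%, loss ≈ 6444 × 2.116/100 ≈ 136.
Year 2000: gap = -2.3 × (9.32 - 4.82) = -10.35%, loss ≈ 6444 × 10.35/100 ≈ 667.
Year 2001: gap = -2.3 × (9.26 - 4.82) = -10.212%, loss ≈ 6444 × 10.212/100 ≈ 658.
Year 2002: gap = -2.3 × (8.52 - 4.82) = -8.51%, loss ≈ 6444 × 8.51/100 ≈ 548.
Year 2003: gap = -2.3 × (6.17 - 4.82) = -3.105%, loss ≈ 6444 × 3.105/100 ≈ 200.
Total lost output = 136 + 667 + 658 + 548 + 200 = 2209 billion.

$2,209 billion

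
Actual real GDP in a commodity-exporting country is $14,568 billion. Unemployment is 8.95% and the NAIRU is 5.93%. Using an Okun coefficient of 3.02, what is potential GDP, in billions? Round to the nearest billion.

$16,030 billion

Unemployment gap = 8.95 - 5.93 = 3.02 points, so output gap = -3.02 × 3.02 = -9.1204%.
Since Y = Y* × (1 + gap/100), Y* = 14568/0.908796 ≈ 16030 billion.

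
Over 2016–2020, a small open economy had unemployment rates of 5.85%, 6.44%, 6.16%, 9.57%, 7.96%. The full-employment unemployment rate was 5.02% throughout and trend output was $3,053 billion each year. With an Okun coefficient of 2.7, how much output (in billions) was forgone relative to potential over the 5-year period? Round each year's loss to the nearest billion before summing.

$896 billion

Year 2016: gap = -2.7 × (5.85 - 5.02) = -2.241%, loss ≈ 3053 × 2.241/100 ≈ 68.
Year 2017: gap = -2.7 × (6.44 - 5.02) = -3.834%, loss ≈ 3053 × 3.834/100 ≈ 117.
Year 2018: gap = -2.7 × (6.16 - 5.02) = -3.078%, loss ≈ 3053 × 3.078/100 ≈ 94.
Year 2019: gap = -2.7 × (9.57 - 5.02) = -12.285%, loss ≈ 3053 × 12.285/100 ≈ 375.
Year 2020: gap = -2.7 × (7.96 - 5.02) = -7.938%, loss ≈ 3053 × 7.938/100 ≈ 242.
Total lost output = 68 + 117 + 94 + 375 + 242 = 896 billion.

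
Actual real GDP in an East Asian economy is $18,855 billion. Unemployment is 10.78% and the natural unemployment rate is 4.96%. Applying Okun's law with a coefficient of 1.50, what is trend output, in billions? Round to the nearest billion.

$20,658 billion

Unemployment gap = 10.78 - 4.96 = 5.82 points, so output gap = -1.5 × 5.82 = -8.73%.
Since Y = Y* × (1 + gap/100), Y* = 18855/0.9127 ≈ 20658 billion.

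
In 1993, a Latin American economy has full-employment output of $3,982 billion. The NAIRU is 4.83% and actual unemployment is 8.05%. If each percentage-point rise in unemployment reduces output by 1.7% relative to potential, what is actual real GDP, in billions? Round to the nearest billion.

$3,764 billion

Unemployment gap = 8.05 - 4.83 = 3.22 points, so the output gap is -1.7 × 3.22 = -5.474%.
Actual GDP = 3982 × (1 - 5.474/100) = 3982 × 0.94526 ≈ 3764 billion.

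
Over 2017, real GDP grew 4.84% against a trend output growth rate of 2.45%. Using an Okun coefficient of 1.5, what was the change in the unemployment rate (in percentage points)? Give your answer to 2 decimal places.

Growth-rate Okun's law: g_Y = g_Y* - β × Δu, so Δu = (g_Y* - g_Y)/β.
Δu = (2.45 - 4.84)/1.5 = -2.39/1.5 = -1.59 percentage points.

-1.59 percentage points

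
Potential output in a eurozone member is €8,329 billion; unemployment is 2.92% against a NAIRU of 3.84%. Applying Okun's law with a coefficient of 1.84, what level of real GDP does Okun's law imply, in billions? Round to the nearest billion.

Unemployment gap = 2.92 - 3.84 = -0.92 points, so the output gap is -1.84 × (-0.92) = 1.6928%.
Actual GDP = 8329 × (1 + 1.6928/100) = 8329 × 1.016928 ≈ 8470 billion.

€8,470 billion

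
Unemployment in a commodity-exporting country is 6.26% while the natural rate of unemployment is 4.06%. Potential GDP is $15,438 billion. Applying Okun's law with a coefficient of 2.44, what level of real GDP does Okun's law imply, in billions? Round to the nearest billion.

$14,609 billion

Unemployment gap = 6.26 - 4.06 = 2.2 points, so the output gap is -2.44 × 2.2 = -5.368%.
Actual GDP = 15438 × (1 - 5.368/100) = 15438 × 0.94632 ≈ 14609 billion.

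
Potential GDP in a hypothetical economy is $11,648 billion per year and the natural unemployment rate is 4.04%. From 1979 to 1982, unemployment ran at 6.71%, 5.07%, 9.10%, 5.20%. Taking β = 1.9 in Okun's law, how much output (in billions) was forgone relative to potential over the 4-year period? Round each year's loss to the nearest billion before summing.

Year 1979: gap = -1.9 × (6.71 - 4.04) = -5.073%, loss ≈ 11648 × 5.073/100 ≈ 591.
Year 1980: gap = -1.9 × (5.07 - 4.04) = -1.957%, loss ≈ 11648 × 1.957/100 ≈ 228.
Year 1981: gap = -1.9 × (9.1 - 4.04) = -9.614%, loss ≈ 11648 × 9.614/100 ≈ 1120.
Year 1982: gap = -1.9 × (5.2 - 4.04) = -2.204%, loss ≈ 11648 × 2.204/100 ≈ 257.
Total lost output = 591 + 228 + 1120 + 257 = 2196 billion.

$2,196 billion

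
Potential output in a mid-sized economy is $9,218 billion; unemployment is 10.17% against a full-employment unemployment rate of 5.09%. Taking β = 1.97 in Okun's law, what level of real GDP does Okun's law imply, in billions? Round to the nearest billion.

$8,295 billion

Unemployment gap = 10.17 - 5.09 = 5.08 points, so the output gap is -1.97 × 5.08 = -10.0076%.
Actual GDP = 9218 × (1 - 10.0076/100) = 9218 × 0.899924 ≈ 8295 billion.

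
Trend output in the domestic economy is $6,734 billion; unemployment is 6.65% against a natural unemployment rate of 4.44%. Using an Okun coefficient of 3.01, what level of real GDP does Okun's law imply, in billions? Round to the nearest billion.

$6,286 billion

Unemployment gap = 6.65 - 4.44 = 2.21 points, so the output gap is -3.01 × 2.21 = -6.6521%.
Actual GDP = 6734 × (1 - 6.6521/100) = 6734 × 0.933479 ≈ 6286 billion.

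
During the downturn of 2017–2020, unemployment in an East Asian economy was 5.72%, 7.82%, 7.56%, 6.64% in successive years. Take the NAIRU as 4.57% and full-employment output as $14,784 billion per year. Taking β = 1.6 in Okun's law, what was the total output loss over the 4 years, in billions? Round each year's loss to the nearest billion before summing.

Year 2017: gap = -1.6 × (5.72 - 4.57) = -1.84%, loss ≈ 14784 × 1.84/100 ≈ 272.
Year 2018: gap = -1.6 × (7.82 - 4.57) = -5.2%, loss ≈ 14784 × 5.2/100 ≈ 769.
Year 2019: gap = -1.6 × (7.56 - 4.57) = -4.784%, loss ≈ 14784 × 4.784/100 ≈ 707.
Year 2020: gap = -1.6 × (6.64 - 4.57) = -3.312%, loss ≈ 14784 × 3.312/100 ≈ 490.
Total lost output = 272 + 769 + 707 + 490 = 2238 billion.

$2,238 billion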